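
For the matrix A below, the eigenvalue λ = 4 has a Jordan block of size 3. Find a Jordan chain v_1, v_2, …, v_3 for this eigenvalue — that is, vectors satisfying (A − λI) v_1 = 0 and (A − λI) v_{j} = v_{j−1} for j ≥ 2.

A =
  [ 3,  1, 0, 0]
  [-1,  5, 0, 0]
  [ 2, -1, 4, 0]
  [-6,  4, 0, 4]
A Jordan chain for λ = 4 of length 3:
v_1 = (0, 0, -1, 2)ᵀ
v_2 = (-1, -1, 2, -6)ᵀ
v_3 = (1, 0, 0, 0)ᵀ

Let N = A − (4)·I. We want v_3 with N^3 v_3 = 0 but N^2 v_3 ≠ 0; then v_{j-1} := N · v_j for j = 3, …, 2.

Pick v_3 = (1, 0, 0, 0)ᵀ.
Then v_2 = N · v_3 = (-1, -1, 2, -6)ᵀ.
Then v_1 = N · v_2 = (0, 0, -1, 2)ᵀ.

Sanity check: (A − (4)·I) v_1 = (0, 0, 0, 0)ᵀ = 0. ✓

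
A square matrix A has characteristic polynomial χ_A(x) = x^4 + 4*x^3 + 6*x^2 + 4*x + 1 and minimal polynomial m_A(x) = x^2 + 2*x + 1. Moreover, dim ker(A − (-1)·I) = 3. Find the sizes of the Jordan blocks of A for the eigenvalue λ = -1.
Block sizes for λ = -1: [2, 1, 1]

Step 1 — from the characteristic polynomial, algebraic multiplicity of λ = -1 is 4. From dim ker(A − (-1)·I) = 3, there are exactly 3 Jordan blocks for λ = -1.
Step 2 — from the minimal polynomial, the factor (x + 1)^2 tells us the largest block for λ = -1 has size 2.
Step 3 — with total size 4, 3 blocks, and largest block 2, the block sizes (in nonincreasing order) are [2, 1, 1].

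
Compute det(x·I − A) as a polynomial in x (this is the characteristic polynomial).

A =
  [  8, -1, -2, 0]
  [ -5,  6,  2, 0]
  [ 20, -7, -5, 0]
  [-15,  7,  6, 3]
x^4 - 12*x^3 + 54*x^2 - 108*x + 81

Expanding det(x·I − A) (e.g. by cofactor expansion or by noting that A is similar to its Jordan form J, which has the same characteristic polynomial as A) gives
  χ_A(x) = x^4 - 12*x^3 + 54*x^2 - 108*x + 81
which factors as (x - 3)^4. The eigenvalues (with algebraic multiplicities) are λ = 3 with multiplicity 4.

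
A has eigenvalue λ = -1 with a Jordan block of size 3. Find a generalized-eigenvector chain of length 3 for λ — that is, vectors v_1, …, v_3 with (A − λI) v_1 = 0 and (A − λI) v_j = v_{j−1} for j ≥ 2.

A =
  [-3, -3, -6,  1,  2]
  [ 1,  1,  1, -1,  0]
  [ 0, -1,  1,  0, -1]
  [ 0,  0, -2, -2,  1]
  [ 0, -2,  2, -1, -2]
A Jordan chain for λ = -1 of length 3:
v_1 = (1, 0, -1, 0, -2)ᵀ
v_2 = (-2, 1, 0, 0, 0)ᵀ
v_3 = (1, 0, 0, 0, 0)ᵀ

Let N = A − (-1)·I. We want v_3 with N^3 v_3 = 0 but N^2 v_3 ≠ 0; then v_{j-1} := N · v_j for j = 3, …, 2.

Pick v_3 = (1, 0, 0, 0, 0)ᵀ.
Then v_2 = N · v_3 = (-2, 1, 0, 0, 0)ᵀ.
Then v_1 = N · v_2 = (1, 0, -1, 0, -2)ᵀ.

Sanity check: (A − (-1)·I) v_1 = (0, 0, 0, 0, 0)ᵀ = 0. ✓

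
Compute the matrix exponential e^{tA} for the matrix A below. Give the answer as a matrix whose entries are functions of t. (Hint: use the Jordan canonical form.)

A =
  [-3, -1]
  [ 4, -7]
e^{tA} =
  [2*t*exp(-5*t) + exp(-5*t), -t*exp(-5*t)]
  [4*t*exp(-5*t), -2*t*exp(-5*t) + exp(-5*t)]

Strategy: write A = P · J · P⁻¹ where J is a Jordan canonical form, so e^{tA} = P · e^{tJ} · P⁻¹, and e^{tJ} can be computed block-by-block.

A has Jordan form
J =
  [-5,  1]
  [ 0, -5]
(up to reordering of blocks).

Per-block formulas:
  For a 2×2 Jordan block J_2(-5): exp(t · J_2(-5)) = e^(-5t)·(I + t·N), where N is the 2×2 nilpotent shift.

After assembling e^{tJ} and conjugating by P, we get:

e^{tA} =
  [2*t*exp(-5*t) + exp(-5*t), -t*exp(-5*t)]
  [4*t*exp(-5*t), -2*t*exp(-5*t) + exp(-5*t)]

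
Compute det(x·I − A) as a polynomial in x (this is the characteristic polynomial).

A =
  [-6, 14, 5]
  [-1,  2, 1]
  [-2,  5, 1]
x^3 + 3*x^2 + 3*x + 1

Expanding det(x·I − A) (e.g. by cofactor expansion or by noting that A is similar to its Jordan form J, which has the same characteristic polynomial as A) gives
  χ_A(x) = x^3 + 3*x^2 + 3*x + 1
which factors as (x + 1)^3. The eigenvalues (with algebraic multiplicities) are λ = -1 with multiplicity 3.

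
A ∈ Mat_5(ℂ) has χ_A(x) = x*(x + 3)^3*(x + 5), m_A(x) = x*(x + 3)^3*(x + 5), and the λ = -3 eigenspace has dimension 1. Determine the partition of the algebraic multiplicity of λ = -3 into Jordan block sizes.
Block sizes for λ = -3: [3]

Step 1 — from the characteristic polynomial, algebraic multiplicity of λ = -3 is 3. From dim ker(A − (-3)·I) = 1, there are exactly 1 Jordan blocks for λ = -3.
Step 2 — from the minimal polynomial, the factor (x + 3)^3 tells us the largest block for λ = -3 has size 3.
Step 3 — with total size 3, 1 blocks, and largest block 3, the block sizes (in nonincreasing order) are [3].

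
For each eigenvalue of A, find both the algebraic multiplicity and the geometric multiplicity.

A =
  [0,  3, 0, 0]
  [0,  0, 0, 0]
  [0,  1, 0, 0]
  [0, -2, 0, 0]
λ = 0: alg = 4, geom = 3

Step 1 — factor the characteristic polynomial to read off the algebraic multiplicities:
  χ_A(x) = x^4

Step 2 — compute geometric multiplicities via the rank-nullity identity g(λ) = n − rank(A − λI):
  rank(A − (0)·I) = 1, so dim ker(A − (0)·I) = n − 1 = 3

Summary:
  λ = 0: algebraic multiplicity = 4, geometric multiplicity = 3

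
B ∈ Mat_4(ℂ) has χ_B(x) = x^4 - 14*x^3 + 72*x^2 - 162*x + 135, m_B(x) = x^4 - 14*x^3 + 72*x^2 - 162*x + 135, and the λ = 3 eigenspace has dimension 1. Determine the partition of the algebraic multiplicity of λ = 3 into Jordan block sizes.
Block sizes for λ = 3: [3]

Step 1 — from the characteristic polynomial, algebraic multiplicity of λ = 3 is 3. From dim ker(B − (3)·I) = 1, there are exactly 1 Jordan blocks for λ = 3.
Step 2 — from the minimal polynomial, the factor (x − 3)^3 tells us the largest block for λ = 3 has size 3.
Step 3 — with total size 3, 1 blocks, and largest block 3, the block sizes (in nonincreasing order) are [3].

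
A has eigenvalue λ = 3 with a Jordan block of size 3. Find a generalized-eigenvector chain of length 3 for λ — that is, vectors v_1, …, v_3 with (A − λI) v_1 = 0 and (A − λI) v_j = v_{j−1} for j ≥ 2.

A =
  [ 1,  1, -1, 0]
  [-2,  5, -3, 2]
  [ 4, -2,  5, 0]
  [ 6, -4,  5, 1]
A Jordan chain for λ = 3 of length 3:
v_1 = (-2, 0, 4, 4)ᵀ
v_2 = (-2, -2, 4, 6)ᵀ
v_3 = (1, 0, 0, 0)ᵀ

Let N = A − (3)·I. We want v_3 with N^3 v_3 = 0 but N^2 v_3 ≠ 0; then v_{j-1} := N · v_j for j = 3, …, 2.

Pick v_3 = (1, 0, 0, 0)ᵀ.
Then v_2 = N · v_3 = (-2, -2, 4, 6)ᵀ.
Then v_1 = N · v_2 = (-2, 0, 4, 4)ᵀ.

Sanity check: (A − (3)·I) v_1 = (0, 0, 0, 0)ᵀ = 0. ✓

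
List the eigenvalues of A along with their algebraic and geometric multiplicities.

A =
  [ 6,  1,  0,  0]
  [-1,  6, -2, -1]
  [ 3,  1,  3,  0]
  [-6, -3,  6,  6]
λ = 3: alg = 1, geom = 1; λ = 6: alg = 3, geom = 1

Step 1 — factor the characteristic polynomial to read off the algebraic multiplicities:
  χ_A(x) = (x - 6)^3*(x - 3)

Step 2 — compute geometric multiplicities via the rank-nullity identity g(λ) = n − rank(A − λI):
  rank(A − (3)·I) = 3, so dim ker(A − (3)·I) = n − 3 = 1
  rank(A − (6)·I) = 3, so dim ker(A − (6)·I) = n − 3 = 1

Summary:
  λ = 3: algebraic multiplicity = 1, geometric multiplicity = 1
  λ = 6: algebraic multiplicity = 3, geometric multiplicity = 1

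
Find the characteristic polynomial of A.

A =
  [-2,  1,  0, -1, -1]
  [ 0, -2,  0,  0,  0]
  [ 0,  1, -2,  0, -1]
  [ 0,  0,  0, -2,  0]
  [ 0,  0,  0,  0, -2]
x^5 + 10*x^4 + 40*x^3 + 80*x^2 + 80*x + 32

Expanding det(x·I − A) (e.g. by cofactor expansion or by noting that A is similar to its Jordan form J, which has the same characteristic polynomial as A) gives
  χ_A(x) = x^5 + 10*x^4 + 40*x^3 + 80*x^2 + 80*x + 32
which factors as (x + 2)^5. The eigenvalues (with algebraic multiplicities) are λ = -2 with multiplicity 5.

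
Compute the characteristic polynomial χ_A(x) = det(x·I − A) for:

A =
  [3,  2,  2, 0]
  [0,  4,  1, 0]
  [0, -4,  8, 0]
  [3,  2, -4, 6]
x^4 - 21*x^3 + 162*x^2 - 540*x + 648

Expanding det(x·I − A) (e.g. by cofactor expansion or by noting that A is similar to its Jordan form J, which has the same characteristic polynomial as A) gives
  χ_A(x) = x^4 - 21*x^3 + 162*x^2 - 540*x + 648
which factors as (x - 6)^3*(x - 3). The eigenvalues (with algebraic multiplicities) are λ = 3 with multiplicity 1, λ = 6 with multiplicity 3.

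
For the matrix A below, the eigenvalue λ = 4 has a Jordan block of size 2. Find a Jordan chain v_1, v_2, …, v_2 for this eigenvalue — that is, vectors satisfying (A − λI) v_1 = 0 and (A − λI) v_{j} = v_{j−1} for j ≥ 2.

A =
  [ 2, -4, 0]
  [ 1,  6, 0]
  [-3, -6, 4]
A Jordan chain for λ = 4 of length 2:
v_1 = (-2, 1, -3)ᵀ
v_2 = (1, 0, 0)ᵀ

Let N = A − (4)·I. We want v_2 with N^2 v_2 = 0 but N^1 v_2 ≠ 0; then v_{j-1} := N · v_j for j = 2, …, 2.

Pick v_2 = (1, 0, 0)ᵀ.
Then v_1 = N · v_2 = (-2, 1, -3)ᵀ.

Sanity check: (A − (4)·I) v_1 = (0, 0, 0)ᵀ = 0. ✓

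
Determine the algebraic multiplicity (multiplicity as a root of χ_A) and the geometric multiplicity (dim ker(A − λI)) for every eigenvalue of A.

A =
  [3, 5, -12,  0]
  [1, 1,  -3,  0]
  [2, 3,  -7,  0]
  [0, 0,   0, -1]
λ = -1: alg = 4, geom = 2

Step 1 — factor the characteristic polynomial to read off the algebraic multiplicities:
  χ_A(x) = (x + 1)^4

Step 2 — compute geometric multiplicities via the rank-nullity identity g(λ) = n − rank(A − λI):
  rank(A − (-1)·I) = 2, so dim ker(A − (-1)·I) = n − 2 = 2

Summary:
  λ = -1: algebraic multiplicity = 4, geometric multiplicity = 2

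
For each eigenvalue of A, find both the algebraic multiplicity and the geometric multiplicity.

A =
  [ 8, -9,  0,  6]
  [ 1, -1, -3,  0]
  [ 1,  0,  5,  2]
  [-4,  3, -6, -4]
λ = 2: alg = 4, geom = 2

Step 1 — factor the characteristic polynomial to read off the algebraic multiplicities:
  χ_A(x) = (x - 2)^4

Step 2 — compute geometric multiplicities via the rank-nullity identity g(λ) = n − rank(A − λI):
  rank(A − (2)·I) = 2, so dim ker(A − (2)·I) = n − 2 = 2

Summary:
  λ = 2: algebraic multiplicity = 4, geometric multiplicity = 2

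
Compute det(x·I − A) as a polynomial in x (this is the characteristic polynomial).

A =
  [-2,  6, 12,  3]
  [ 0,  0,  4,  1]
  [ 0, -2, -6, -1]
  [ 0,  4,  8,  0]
x^4 + 8*x^3 + 24*x^2 + 32*x + 16

Expanding det(x·I − A) (e.g. by cofactor expansion or by noting that A is similar to its Jordan form J, which has the same characteristic polynomial as A) gives
  χ_A(x) = x^4 + 8*x^3 + 24*x^2 + 32*x + 16
which factors as (x + 2)^4. The eigenvalues (with algebraic multiplicities) are λ = -2 with multiplicity 4.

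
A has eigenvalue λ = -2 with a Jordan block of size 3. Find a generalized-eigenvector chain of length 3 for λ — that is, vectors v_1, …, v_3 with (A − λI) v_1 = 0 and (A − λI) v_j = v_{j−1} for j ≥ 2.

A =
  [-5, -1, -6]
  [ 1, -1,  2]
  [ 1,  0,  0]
A Jordan chain for λ = -2 of length 3:
v_1 = (2, 0, -1)ᵀ
v_2 = (-3, 1, 1)ᵀ
v_3 = (1, 0, 0)ᵀ

Let N = A − (-2)·I. We want v_3 with N^3 v_3 = 0 but N^2 v_3 ≠ 0; then v_{j-1} := N · v_j for j = 3, …, 2.

Pick v_3 = (1, 0, 0)ᵀ.
Then v_2 = N · v_3 = (-3, 1, 1)ᵀ.
Then v_1 = N · v_2 = (2, 0, -1)ᵀ.

Sanity check: (A − (-2)·I) v_1 = (0, 0, 0)ᵀ = 0. ✓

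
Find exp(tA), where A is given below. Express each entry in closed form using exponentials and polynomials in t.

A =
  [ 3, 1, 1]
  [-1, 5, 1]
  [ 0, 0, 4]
e^{tA} =
  [-t*exp(4*t) + exp(4*t), t*exp(4*t), t*exp(4*t)]
  [-t*exp(4*t), t*exp(4*t) + exp(4*t), t*exp(4*t)]
  [0, 0, exp(4*t)]

Strategy: write A = P · J · P⁻¹ where J is a Jordan canonical form, so e^{tA} = P · e^{tJ} · P⁻¹, and e^{tJ} can be computed block-by-block.

A has Jordan form
J =
  [4, 1, 0]
  [0, 4, 0]
  [0, 0, 4]
(up to reordering of blocks).

Per-block formulas:
  For a 2×2 Jordan block J_2(4): exp(t · J_2(4)) = e^(4t)·(I + t·N), where N is the 2×2 nilpotent shift.
  For a 1×1 block at λ = 4: exp(t · [4]) = [e^(4t)].

After assembling e^{tJ} and conjugating by P, we get:

e^{tA} =
  [-t*exp(4*t) + exp(4*t), t*exp(4*t), t*exp(4*t)]
  [-t*exp(4*t), t*exp(4*t) + exp(4*t), t*exp(4*t)]
  [0, 0, exp(4*t)]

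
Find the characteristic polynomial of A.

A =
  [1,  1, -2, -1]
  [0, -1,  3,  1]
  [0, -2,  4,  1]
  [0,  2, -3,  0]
x^4 - 4*x^3 + 6*x^2 - 4*x + 1

Expanding det(x·I − A) (e.g. by cofactor expansion or by noting that A is similar to its Jordan form J, which has the same characteristic polynomial as A) gives
  χ_A(x) = x^4 - 4*x^3 + 6*x^2 - 4*x + 1
which factors as (x - 1)^4. The eigenvalues (with algebraic multiplicities) are λ = 1 with multiplicity 4.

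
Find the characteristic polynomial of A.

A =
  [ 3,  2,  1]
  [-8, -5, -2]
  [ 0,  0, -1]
x^3 + 3*x^2 + 3*x + 1

Expanding det(x·I − A) (e.g. by cofactor expansion or by noting that A is similar to its Jordan form J, which has the same characteristic polynomial as A) gives
  χ_A(x) = x^3 + 3*x^2 + 3*x + 1
which factors as (x + 1)^3. The eigenvalues (with algebraic multiplicities) are λ = -1 with multiplicity 3.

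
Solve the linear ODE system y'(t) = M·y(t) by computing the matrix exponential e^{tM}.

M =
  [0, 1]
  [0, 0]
e^{tM} =
  [1, t]
  [0, 1]

Strategy: write M = P · J · P⁻¹ where J is a Jordan canonical form, so e^{tM} = P · e^{tJ} · P⁻¹, and e^{tJ} can be computed block-by-block.

M has Jordan form
J =
  [0, 1]
  [0, 0]
(up to reordering of blocks).

Per-block formulas:
  For a 2×2 Jordan block J_2(0): exp(t · J_2(0)) = e^(0t)·(I + t·N), where N is the 2×2 nilpotent shift.

After assembling e^{tJ} and conjugating by P, we get:

e^{tM} =
  [1, t]
  [0, 1]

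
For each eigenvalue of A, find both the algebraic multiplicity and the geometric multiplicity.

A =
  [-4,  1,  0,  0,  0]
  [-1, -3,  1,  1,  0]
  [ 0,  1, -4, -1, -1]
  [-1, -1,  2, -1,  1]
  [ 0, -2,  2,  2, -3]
λ = -3: alg = 5, geom = 2

Step 1 — factor the characteristic polynomial to read off the algebraic multiplicities:
  χ_A(x) = (x + 3)^5

Step 2 — compute geometric multiplicities via the rank-nullity identity g(λ) = n − rank(A − λI):
  rank(A − (-3)·I) = 3, so dim ker(A − (-3)·I) = n − 3 = 2

Summary:
  λ = -3: algebraic multiplicity = 5, geometric multiplicity = 2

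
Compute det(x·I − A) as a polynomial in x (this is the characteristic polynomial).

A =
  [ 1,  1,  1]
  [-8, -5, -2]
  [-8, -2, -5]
x^3 + 9*x^2 + 27*x + 27

Expanding det(x·I − A) (e.g. by cofactor expansion or by noting that A is similar to its Jordan form J, which has the same characteristic polynomial as A) gives
  χ_A(x) = x^3 + 9*x^2 + 27*x + 27
which factors as (x + 3)^3. The eigenvalues (with algebraic multiplicities) are λ = -3 with multiplicity 3.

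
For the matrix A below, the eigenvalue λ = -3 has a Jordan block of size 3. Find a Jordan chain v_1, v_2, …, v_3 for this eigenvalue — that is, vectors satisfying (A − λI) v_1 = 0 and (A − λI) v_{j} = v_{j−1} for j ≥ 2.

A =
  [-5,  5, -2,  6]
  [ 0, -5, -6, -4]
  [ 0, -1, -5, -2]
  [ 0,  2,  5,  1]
A Jordan chain for λ = -3 of length 3:
v_1 = (2, 2, 0, -1)ᵀ
v_2 = (1, -2, -1, 2)ᵀ
v_3 = (2, 1, 0, 0)ᵀ

Let N = A − (-3)·I. We want v_3 with N^3 v_3 = 0 but N^2 v_3 ≠ 0; then v_{j-1} := N · v_j for j = 3, …, 2.

Pick v_3 = (2, 1, 0, 0)ᵀ.
Then v_2 = N · v_3 = (1, -2, -1, 2)ᵀ.
Then v_1 = N · v_2 = (2, 2, 0, -1)ᵀ.

Sanity check: (A − (-3)·I) v_1 = (0, 0, 0, 0)ᵀ = 0. ✓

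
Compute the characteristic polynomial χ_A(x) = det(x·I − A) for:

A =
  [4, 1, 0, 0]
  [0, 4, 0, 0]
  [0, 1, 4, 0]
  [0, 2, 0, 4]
x^4 - 16*x^3 + 96*x^2 - 256*x + 256

Expanding det(x·I − A) (e.g. by cofactor expansion or by noting that A is similar to its Jordan form J, which has the same characteristic polynomial as A) gives
  χ_A(x) = x^4 - 16*x^3 + 96*x^2 - 256*x + 256
which factors as (x - 4)^4. The eigenvalues (with algebraic multiplicities) are λ = 4 with multiplicity 4.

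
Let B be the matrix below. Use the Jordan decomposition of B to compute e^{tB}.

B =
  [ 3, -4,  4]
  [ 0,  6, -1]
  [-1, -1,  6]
e^{tB} =
  [-2*t*exp(5*t) + exp(5*t), -4*t*exp(5*t), 4*t*exp(5*t)]
  [t^2*exp(5*t)/2, t^2*exp(5*t) + t*exp(5*t) + exp(5*t), -t^2*exp(5*t) - t*exp(5*t)]
  [t^2*exp(5*t)/2 - t*exp(5*t), t^2*exp(5*t) - t*exp(5*t), -t^2*exp(5*t) + t*exp(5*t) + exp(5*t)]

Strategy: write B = P · J · P⁻¹ where J is a Jordan canonical form, so e^{tB} = P · e^{tJ} · P⁻¹, and e^{tJ} can be computed block-by-block.

B has Jordan form
J =
  [5, 1, 0]
  [0, 5, 1]
  [0, 0, 5]
(up to reordering of blocks).

Per-block formulas:
  For a 3×3 Jordan block J_3(5): exp(t · J_3(5)) = e^(5t)·(I + t·N + (t^2/2)·N^2), where N is the 3×3 nilpotent shift.

After assembling e^{tJ} and conjugating by P, we get:

e^{tB} =
  [-2*t*exp(5*t) + exp(5*t), -4*t*exp(5*t), 4*t*exp(5*t)]
  [t^2*exp(5*t)/2, t^2*exp(5*t) + t*exp(5*t) + exp(5*t), -t^2*exp(5*t) - t*exp(5*t)]
  [t^2*exp(5*t)/2 - t*exp(5*t), t^2*exp(5*t) - t*exp(5*t), -t^2*exp(5*t) + t*exp(5*t) + exp(5*t)]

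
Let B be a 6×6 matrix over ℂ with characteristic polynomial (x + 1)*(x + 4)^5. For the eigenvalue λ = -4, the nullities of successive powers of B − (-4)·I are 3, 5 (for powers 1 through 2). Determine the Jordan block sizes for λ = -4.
Block sizes for λ = -4: [2, 2, 1]

From the dimensions of kernels of powers, the number of Jordan blocks of size at least j is d_j − d_{j−1} where d_j = dim ker(N^j) (with d_0 = 0). Computing the differences gives [3, 2].
The number of blocks of size exactly k is (#blocks of size ≥ k) − (#blocks of size ≥ k + 1), so the partition is: 1 block(s) of size 1, 2 block(s) of size 2.
In nonincreasing order the block sizes are [2, 2, 1].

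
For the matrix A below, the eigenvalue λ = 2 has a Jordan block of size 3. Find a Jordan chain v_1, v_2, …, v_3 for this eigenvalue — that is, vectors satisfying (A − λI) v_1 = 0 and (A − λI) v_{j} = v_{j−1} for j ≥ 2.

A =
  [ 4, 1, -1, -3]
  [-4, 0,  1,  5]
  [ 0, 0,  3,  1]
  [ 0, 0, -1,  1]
A Jordan chain for λ = 2 of length 3:
v_1 = (1, -2, 0, 0)ᵀ
v_2 = (-1, 1, 1, -1)ᵀ
v_3 = (0, 0, 1, 0)ᵀ

Let N = A − (2)·I. We want v_3 with N^3 v_3 = 0 but N^2 v_3 ≠ 0; then v_{j-1} := N · v_j for j = 3, …, 2.

Pick v_3 = (0, 0, 1, 0)ᵀ.
Then v_2 = N · v_3 = (-1, 1, 1, -1)ᵀ.
Then v_1 = N · v_2 = (1, -2, 0, 0)ᵀ.

Sanity check: (A − (2)·I) v_1 = (0, 0, 0, 0)ᵀ = 0. ✓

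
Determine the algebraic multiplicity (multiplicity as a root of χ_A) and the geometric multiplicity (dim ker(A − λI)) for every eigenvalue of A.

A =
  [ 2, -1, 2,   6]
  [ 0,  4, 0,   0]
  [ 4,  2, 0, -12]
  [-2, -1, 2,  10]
λ = 4: alg = 4, geom = 3

Step 1 — factor the characteristic polynomial to read off the algebraic multiplicities:
  χ_A(x) = (x - 4)^4

Step 2 — compute geometric multiplicities via the rank-nullity identity g(λ) = n − rank(A − λI):
  rank(A − (4)·I) = 1, so dim ker(A − (4)·I) = n − 1 = 3

Summary:
  λ = 4: algebraic multiplicity = 4, geometric multiplicity = 3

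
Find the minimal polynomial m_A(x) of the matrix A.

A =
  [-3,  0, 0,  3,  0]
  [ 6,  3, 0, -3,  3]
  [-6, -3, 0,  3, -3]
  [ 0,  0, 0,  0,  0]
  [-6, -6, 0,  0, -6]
x^2 + 3*x

The characteristic polynomial is χ_A(x) = x^3*(x + 3)^2, so the eigenvalues are known. The minimal polynomial is
  m_A(x) = Π_λ (x − λ)^{k_λ}
where k_λ is the size of the *largest* Jordan block for λ (equivalently, the smallest k with (A − λI)^k v = 0 for every generalised eigenvector v of λ).

  λ = -3: largest Jordan block has size 1, contributing (x + 3)
  λ = 0: largest Jordan block has size 1, contributing (x − 0)

So m_A(x) = x*(x + 3) = x^2 + 3*x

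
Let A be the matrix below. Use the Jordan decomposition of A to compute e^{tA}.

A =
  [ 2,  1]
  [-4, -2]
e^{tA} =
  [2*t + 1, t]
  [-4*t, 1 - 2*t]

Strategy: write A = P · J · P⁻¹ where J is a Jordan canonical form, so e^{tA} = P · e^{tJ} · P⁻¹, and e^{tJ} can be computed block-by-block.

A has Jordan form
J =
  [0, 1]
  [0, 0]
(up to reordering of blocks).

Per-block formulas:
  For a 2×2 Jordan block J_2(0): exp(t · J_2(0)) = e^(0t)·(I + t·N), where N is the 2×2 nilpotent shift.

After assembling e^{tJ} and conjugating by P, we get:

e^{tA} =
  [2*t + 1, t]
  [-4*t, 1 - 2*t]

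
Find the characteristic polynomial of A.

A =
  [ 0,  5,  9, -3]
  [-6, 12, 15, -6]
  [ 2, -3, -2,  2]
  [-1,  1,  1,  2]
x^4 - 12*x^3 + 54*x^2 - 108*x + 81

Expanding det(x·I − A) (e.g. by cofactor expansion or by noting that A is similar to its Jordan form J, which has the same characteristic polynomial as A) gives
  χ_A(x) = x^4 - 12*x^3 + 54*x^2 - 108*x + 81
which factors as (x - 3)^4. The eigenvalues (with algebraic multiplicities) are λ = 3 with multiplicity 4.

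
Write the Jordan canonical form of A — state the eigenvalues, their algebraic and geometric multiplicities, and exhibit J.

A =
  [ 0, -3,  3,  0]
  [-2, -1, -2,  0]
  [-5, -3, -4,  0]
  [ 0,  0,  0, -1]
J_1(-3) ⊕ J_2(-1) ⊕ J_1(-1)

The characteristic polynomial is
  det(x·I − A) = x^4 + 6*x^3 + 12*x^2 + 10*x + 3 = (x + 1)^3*(x + 3)

Eigenvalues and multiplicities (the geometric multiplicity of λ is n − rank(A − λI), which equals the number of Jordan blocks for λ):
  λ = -3: algebraic multiplicity = 1, geometric multiplicity = 1
  λ = -1: algebraic multiplicity = 3, geometric multiplicity = 2

Determining the block sizes for each eigenvalue:
  λ = -3: one block (gm = 1), so the single block has size am = 1 → block sizes [1]
  λ = -1: 2 blocks summing to 3 forces exactly one block of size 2 and the rest size 1 → block sizes [2, 1]

Assembling the blocks gives a Jordan form
J =
  [-3,  0,  0,  0]
  [ 0, -1,  1,  0]
  [ 0,  0, -1,  0]
  [ 0,  0,  0, -1]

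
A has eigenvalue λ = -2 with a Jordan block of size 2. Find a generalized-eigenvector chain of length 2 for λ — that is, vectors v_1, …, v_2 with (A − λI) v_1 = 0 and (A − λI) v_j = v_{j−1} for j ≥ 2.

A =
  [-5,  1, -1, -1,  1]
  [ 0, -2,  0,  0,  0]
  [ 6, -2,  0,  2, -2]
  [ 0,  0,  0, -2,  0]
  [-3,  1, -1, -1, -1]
A Jordan chain for λ = -2 of length 2:
v_1 = (-3, 0, 6, 0, -3)ᵀ
v_2 = (1, 0, 0, 0, 0)ᵀ

Let N = A − (-2)·I. We want v_2 with N^2 v_2 = 0 but N^1 v_2 ≠ 0; then v_{j-1} := N · v_j for j = 2, …, 2.

Pick v_2 = (1, 0, 0, 0, 0)ᵀ.
Then v_1 = N · v_2 = (-3, 0, 6, 0, -3)ᵀ.

Sanity check: (A − (-2)·I) v_1 = (0, 0, 0, 0, 0)ᵀ = 0. ✓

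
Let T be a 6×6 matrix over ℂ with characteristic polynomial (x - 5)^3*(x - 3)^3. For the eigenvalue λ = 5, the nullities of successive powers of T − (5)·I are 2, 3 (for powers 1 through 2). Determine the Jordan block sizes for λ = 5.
Block sizes for λ = 5: [2, 1]

From the dimensions of kernels of powers, the number of Jordan blocks of size at least j is d_j − d_{j−1} where d_j = dim ker(N^j) (with d_0 = 0). Computing the differences gives [2, 1].
The number of blocks of size exactly k is (#blocks of size ≥ k) − (#blocks of size ≥ k + 1), so the partition is: 1 block(s) of size 1, 1 block(s) of size 2.
In nonincreasing order the block sizes are [2, 1].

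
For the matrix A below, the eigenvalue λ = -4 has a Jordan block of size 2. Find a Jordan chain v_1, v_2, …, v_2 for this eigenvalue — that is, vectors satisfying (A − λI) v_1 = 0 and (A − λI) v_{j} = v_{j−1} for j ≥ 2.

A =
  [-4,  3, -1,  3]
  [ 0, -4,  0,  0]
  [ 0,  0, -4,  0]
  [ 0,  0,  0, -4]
A Jordan chain for λ = -4 of length 2:
v_1 = (3, 0, 0, 0)ᵀ
v_2 = (0, 1, 0, 0)ᵀ

Let N = A − (-4)·I. We want v_2 with N^2 v_2 = 0 but N^1 v_2 ≠ 0; then v_{j-1} := N · v_j for j = 2, …, 2.

Pick v_2 = (0, 1, 0, 0)ᵀ.
Then v_1 = N · v_2 = (3, 0, 0, 0)ᵀ.

Sanity check: (A − (-4)·I) v_1 = (0, 0, 0, 0)ᵀ = 0. ✓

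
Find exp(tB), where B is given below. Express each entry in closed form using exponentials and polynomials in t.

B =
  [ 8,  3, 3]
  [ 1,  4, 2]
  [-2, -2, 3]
e^{tB} =
  [3*t^2*exp(5*t) + 3*t*exp(5*t) + exp(5*t), 3*t*exp(5*t), 9*t^2*exp(5*t)/2 + 3*t*exp(5*t)]
  [-t^2*exp(5*t) + t*exp(5*t), -t*exp(5*t) + exp(5*t), -3*t^2*exp(5*t)/2 + 2*t*exp(5*t)]
  [-2*t^2*exp(5*t) - 2*t*exp(5*t), -2*t*exp(5*t), -3*t^2*exp(5*t) - 2*t*exp(5*t) + exp(5*t)]

Strategy: write B = P · J · P⁻¹ where J is a Jordan canonical form, so e^{tB} = P · e^{tJ} · P⁻¹, and e^{tJ} can be computed block-by-block.

B has Jordan form
J =
  [5, 1, 0]
  [0, 5, 1]
  [0, 0, 5]
(up to reordering of blocks).

Per-block formulas:
  For a 3×3 Jordan block J_3(5): exp(t · J_3(5)) = e^(5t)·(I + t·N + (t^2/2)·N^2), where N is the 3×3 nilpotent shift.

After assembling e^{tJ} and conjugating by P, we get:

e^{tB} =
  [3*t^2*exp(5*t) + 3*t*exp(5*t) + exp(5*t), 3*t*exp(5*t), 9*t^2*exp(5*t)/2 + 3*t*exp(5*t)]
  [-t^2*exp(5*t) + t*exp(5*t), -t*exp(5*t) + exp(5*t), -3*t^2*exp(5*t)/2 + 2*t*exp(5*t)]
  [-2*t^2*exp(5*t) - 2*t*exp(5*t), -2*t*exp(5*t), -3*t^2*exp(5*t) - 2*t*exp(5*t) + exp(5*t)]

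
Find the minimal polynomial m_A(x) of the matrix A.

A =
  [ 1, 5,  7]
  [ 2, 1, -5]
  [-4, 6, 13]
x^3 - 15*x^2 + 75*x - 125

The characteristic polynomial is χ_A(x) = (x - 5)^3, so the eigenvalues are known. The minimal polynomial is
  m_A(x) = Π_λ (x − λ)^{k_λ}
where k_λ is the size of the *largest* Jordan block for λ (equivalently, the smallest k with (A − λI)^k v = 0 for every generalised eigenvector v of λ).

  λ = 5: largest Jordan block has size 3, contributing (x − 5)^3

So m_A(x) = (x - 5)^3 = x^3 - 15*x^2 + 75*x - 125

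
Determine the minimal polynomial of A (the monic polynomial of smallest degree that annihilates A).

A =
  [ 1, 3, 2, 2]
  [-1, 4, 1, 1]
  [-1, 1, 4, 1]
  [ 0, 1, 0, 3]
x^3 - 9*x^2 + 27*x - 27

The characteristic polynomial is χ_A(x) = (x - 3)^4, so the eigenvalues are known. The minimal polynomial is
  m_A(x) = Π_λ (x − λ)^{k_λ}
where k_λ is the size of the *largest* Jordan block for λ (equivalently, the smallest k with (A − λI)^k v = 0 for every generalised eigenvector v of λ).

  λ = 3: largest Jordan block has size 3, contributing (x − 3)^3

So m_A(x) = (x - 3)^3 = x^3 - 9*x^2 + 27*x - 27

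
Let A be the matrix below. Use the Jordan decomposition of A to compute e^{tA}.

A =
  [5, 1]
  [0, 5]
e^{tA} =
  [exp(5*t), t*exp(5*t)]
  [0, exp(5*t)]

Strategy: write A = P · J · P⁻¹ where J is a Jordan canonical form, so e^{tA} = P · e^{tJ} · P⁻¹, and e^{tJ} can be computed block-by-block.

A has Jordan form
J =
  [5, 1]
  [0, 5]
(up to reordering of blocks).

Per-block formulas:
  For a 2×2 Jordan block J_2(5): exp(t · J_2(5)) = e^(5t)·(I + t·N), where N is the 2×2 nilpotent shift.

After assembling e^{tJ} and conjugating by P, we get:

e^{tA} =
  [exp(5*t), t*exp(5*t)]
  [0, exp(5*t)]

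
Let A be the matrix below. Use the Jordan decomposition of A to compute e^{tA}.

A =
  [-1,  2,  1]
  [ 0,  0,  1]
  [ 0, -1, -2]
e^{tA} =
  [exp(-t), t^2*exp(-t)/2 + 2*t*exp(-t), t^2*exp(-t)/2 + t*exp(-t)]
  [0, t*exp(-t) + exp(-t), t*exp(-t)]
  [0, -t*exp(-t), -t*exp(-t) + exp(-t)]

Strategy: write A = P · J · P⁻¹ where J is a Jordan canonical form, so e^{tA} = P · e^{tJ} · P⁻¹, and e^{tJ} can be computed block-by-block.

A has Jordan form
J =
  [-1,  1,  0]
  [ 0, -1,  1]
  [ 0,  0, -1]
(up to reordering of blocks).

Per-block formulas:
  For a 3×3 Jordan block J_3(-1): exp(t · J_3(-1)) = e^(-1t)·(I + t·N + (t^2/2)·N^2), where N is the 3×3 nilpotent shift.

After assembling e^{tJ} and conjugating by P, we get:

e^{tA} =
  [exp(-t), t^2*exp(-t)/2 + 2*t*exp(-t), t^2*exp(-t)/2 + t*exp(-t)]
  [0, t*exp(-t) + exp(-t), t*exp(-t)]
  [0, -t*exp(-t), -t*exp(-t) + exp(-t)]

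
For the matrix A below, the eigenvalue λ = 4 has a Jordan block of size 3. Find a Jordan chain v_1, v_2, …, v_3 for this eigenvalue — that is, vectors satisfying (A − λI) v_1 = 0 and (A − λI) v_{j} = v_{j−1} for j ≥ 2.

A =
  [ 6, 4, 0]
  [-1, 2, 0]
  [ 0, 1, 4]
A Jordan chain for λ = 4 of length 3:
v_1 = (0, 0, -1)ᵀ
v_2 = (2, -1, 0)ᵀ
v_3 = (1, 0, 0)ᵀ

Let N = A − (4)·I. We want v_3 with N^3 v_3 = 0 but N^2 v_3 ≠ 0; then v_{j-1} := N · v_j for j = 3, …, 2.

Pick v_3 = (1, 0, 0)ᵀ.
Then v_2 = N · v_3 = (2, -1, 0)ᵀ.
Then v_1 = N · v_2 = (0, 0, -1)ᵀ.

Sanity check: (A − (4)·I) v_1 = (0, 0, 0)ᵀ = 0. ✓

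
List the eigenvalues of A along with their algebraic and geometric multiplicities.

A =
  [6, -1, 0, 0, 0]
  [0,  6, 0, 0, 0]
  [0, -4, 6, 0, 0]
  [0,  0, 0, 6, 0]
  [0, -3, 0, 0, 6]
λ = 6: alg = 5, geom = 4

Step 1 — factor the characteristic polynomial to read off the algebraic multiplicities:
  χ_A(x) = (x - 6)^5

Step 2 — compute geometric multiplicities via the rank-nullity identity g(λ) = n − rank(A − λI):
  rank(A − (6)·I) = 1, so dim ker(A − (6)·I) = n − 1 = 4

Summary:
  λ = 6: algebraic multiplicity = 5, geometric multiplicity = 4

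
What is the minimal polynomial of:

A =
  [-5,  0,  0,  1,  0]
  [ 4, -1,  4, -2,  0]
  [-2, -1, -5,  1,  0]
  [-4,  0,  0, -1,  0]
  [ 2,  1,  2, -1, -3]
x^2 + 6*x + 9

The characteristic polynomial is χ_A(x) = (x + 3)^5, so the eigenvalues are known. The minimal polynomial is
  m_A(x) = Π_λ (x − λ)^{k_λ}
where k_λ is the size of the *largest* Jordan block for λ (equivalently, the smallest k with (A − λI)^k v = 0 for every generalised eigenvector v of λ).

  λ = -3: largest Jordan block has size 2, contributing (x + 3)^2

So m_A(x) = (x + 3)^2 = x^2 + 6*x + 9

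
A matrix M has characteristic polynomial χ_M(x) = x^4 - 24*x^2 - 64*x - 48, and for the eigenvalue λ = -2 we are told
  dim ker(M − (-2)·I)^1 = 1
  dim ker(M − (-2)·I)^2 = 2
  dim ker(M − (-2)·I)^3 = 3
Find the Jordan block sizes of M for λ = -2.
Block sizes for λ = -2: [3]

From the dimensions of kernels of powers, the number of Jordan blocks of size at least j is d_j − d_{j−1} where d_j = dim ker(N^j) (with d_0 = 0). Computing the differences gives [1, 1, 1].
The number of blocks of size exactly k is (#blocks of size ≥ k) − (#blocks of size ≥ k + 1), so the partition is: 1 block(s) of size 3.
In nonincreasing order the block sizes are [3].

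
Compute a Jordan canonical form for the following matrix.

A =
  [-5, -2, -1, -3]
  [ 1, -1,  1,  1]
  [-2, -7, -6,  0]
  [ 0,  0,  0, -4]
J_3(-4) ⊕ J_1(-4)

The characteristic polynomial is
  det(x·I − A) = x^4 + 16*x^3 + 96*x^2 + 256*x + 256 = (x + 4)^4

Eigenvalues and multiplicities (the geometric multiplicity of λ is n − rank(A − λI), which equals the number of Jordan blocks for λ):
  λ = -4: algebraic multiplicity = 4, geometric multiplicity = 2

Determining the block sizes for each eigenvalue:
  λ = -4: with am = 4 and gm = 2, the partition is not yet determined (e.g. several partitions of 4 into 2 parts exist). Let N = A − (-4)·I. Computing rank(N^1) = 2, rank(N^2) = 1, rank(N^3) = 0; the number of blocks of size ≥ j is rank(N^{j−1}) − rank(N^j), giving [2, 1, 1]. So we have 1 block(s) of size 3, 1 block(s) of size 1 → block sizes [3, 1]

Assembling the blocks gives a Jordan form
J =
  [-4,  1,  0,  0]
  [ 0, -4,  1,  0]
  [ 0,  0, -4,  0]
  [ 0,  0,  0, -4]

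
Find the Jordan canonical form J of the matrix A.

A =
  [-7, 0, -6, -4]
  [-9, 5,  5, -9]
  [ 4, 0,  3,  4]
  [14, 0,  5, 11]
J_1(-3) ⊕ J_3(5)

The characteristic polynomial is
  det(x·I − A) = x^4 - 12*x^3 + 30*x^2 + 100*x - 375 = (x - 5)^3*(x + 3)

Eigenvalues and multiplicities (the geometric multiplicity of λ is n − rank(A − λI), which equals the number of Jordan blocks for λ):
  λ = -3: algebraic multiplicity = 1, geometric multiplicity = 1
  λ = 5: algebraic multiplicity = 3, geometric multiplicity = 1

Determining the block sizes for each eigenvalue:
  λ = -3: one block (gm = 1), so the single block has size am = 1 → block sizes [1]
  λ = 5: one block (gm = 1), so the single block has size am = 3 → block sizes [3]

Assembling the blocks gives a Jordan form
J =
  [-3, 0, 0, 0]
  [ 0, 5, 1, 0]
  [ 0, 0, 5, 1]
  [ 0, 0, 0, 5]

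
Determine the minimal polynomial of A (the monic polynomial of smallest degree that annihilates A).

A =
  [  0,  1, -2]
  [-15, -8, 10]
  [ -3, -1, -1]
x^2 + 6*x + 9

The characteristic polynomial is χ_A(x) = (x + 3)^3, so the eigenvalues are known. The minimal polynomial is
  m_A(x) = Π_λ (x − λ)^{k_λ}
where k_λ is the size of the *largest* Jordan block for λ (equivalently, the smallest k with (A − λI)^k v = 0 for every generalised eigenvector v of λ).

  λ = -3: largest Jordan block has size 2, contributing (x + 3)^2

So m_A(x) = (x + 3)^2 = x^2 + 6*x + 9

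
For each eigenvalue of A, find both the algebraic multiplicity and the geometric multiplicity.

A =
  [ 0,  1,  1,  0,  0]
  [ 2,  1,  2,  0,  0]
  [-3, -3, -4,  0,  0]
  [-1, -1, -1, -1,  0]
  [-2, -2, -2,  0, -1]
λ = -1: alg = 5, geom = 4

Step 1 — factor the characteristic polynomial to read off the algebraic multiplicities:
  χ_A(x) = (x + 1)^5

Step 2 — compute geometric multiplicities via the rank-nullity identity g(λ) = n − rank(A − λI):
  rank(A − (-1)·I) = 1, so dim ker(A − (-1)·I) = n − 1 = 4

Summary:
  λ = -1: algebraic multiplicity = 5, geometric multiplicity = 4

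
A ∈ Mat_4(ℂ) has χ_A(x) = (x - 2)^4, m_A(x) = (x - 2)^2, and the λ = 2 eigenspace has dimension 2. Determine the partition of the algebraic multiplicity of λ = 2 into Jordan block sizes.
Block sizes for λ = 2: [2, 2]

Step 1 — from the characteristic polynomial, algebraic multiplicity of λ = 2 is 4. From dim ker(A − (2)·I) = 2, there are exactly 2 Jordan blocks for λ = 2.
Step 2 — from the minimal polynomial, the factor (x − 2)^2 tells us the largest block for λ = 2 has size 2.
Step 3 — with total size 4, 2 blocks, and largest block 2, the block sizes (in nonincreasing order) are [2, 2].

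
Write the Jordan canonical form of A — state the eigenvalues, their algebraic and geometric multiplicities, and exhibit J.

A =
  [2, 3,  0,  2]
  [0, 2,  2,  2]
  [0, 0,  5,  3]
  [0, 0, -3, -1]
J_2(2) ⊕ J_2(2)

The characteristic polynomial is
  det(x·I − A) = x^4 - 8*x^3 + 24*x^2 - 32*x + 16 = (x - 2)^4

Eigenvalues and multiplicities (the geometric multiplicity of λ is n − rank(A − λI), which equals the number of Jordan blocks for λ):
  λ = 2: algebraic multiplicity = 4, geometric multiplicity = 2

Determining the block sizes for each eigenvalue:
  λ = 2: with am = 4 and gm = 2, the partition is not yet determined (e.g. several partitions of 4 into 2 parts exist). Let N = A − (2)·I. Computing rank(N^1) = 2, rank(N^2) = 0; the number of blocks of size ≥ j is rank(N^{j−1}) − rank(N^j), giving [2, 2]. So we have 2 block(s) of size 2 → block sizes [2, 2]

Assembling the blocks gives a Jordan form
J =
  [2, 1, 0, 0]
  [0, 2, 0, 0]
  [0, 0, 2, 1]
  [0, 0, 0, 2]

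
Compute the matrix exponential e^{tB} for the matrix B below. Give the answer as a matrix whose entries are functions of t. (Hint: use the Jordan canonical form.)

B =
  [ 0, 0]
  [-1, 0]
e^{tB} =
  [1, 0]
  [-t, 1]

Strategy: write B = P · J · P⁻¹ where J is a Jordan canonical form, so e^{tB} = P · e^{tJ} · P⁻¹, and e^{tJ} can be computed block-by-block.

B has Jordan form
J =
  [0, 1]
  [0, 0]
(up to reordering of blocks).

Per-block formulas:
  For a 2×2 Jordan block J_2(0): exp(t · J_2(0)) = e^(0t)·(I + t·N), where N is the 2×2 nilpotent shift.

After assembling e^{tJ} and conjugating by P, we get:

e^{tB} =
  [1, 0]
  [-t, 1]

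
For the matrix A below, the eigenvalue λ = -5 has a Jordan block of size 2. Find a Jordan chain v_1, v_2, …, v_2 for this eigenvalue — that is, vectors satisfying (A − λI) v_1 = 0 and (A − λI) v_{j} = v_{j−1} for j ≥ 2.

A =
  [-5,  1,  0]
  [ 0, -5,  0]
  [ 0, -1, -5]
A Jordan chain for λ = -5 of length 2:
v_1 = (1, 0, -1)ᵀ
v_2 = (0, 1, 0)ᵀ

Let N = A − (-5)·I. We want v_2 with N^2 v_2 = 0 but N^1 v_2 ≠ 0; then v_{j-1} := N · v_j for j = 2, …, 2.

Pick v_2 = (0, 1, 0)ᵀ.
Then v_1 = N · v_2 = (1, 0, -1)ᵀ.

Sanity check: (A − (-5)·I) v_1 = (0, 0, 0)ᵀ = 0. ✓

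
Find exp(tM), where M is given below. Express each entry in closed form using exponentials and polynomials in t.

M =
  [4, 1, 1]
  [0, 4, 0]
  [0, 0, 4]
e^{tM} =
  [exp(4*t), t*exp(4*t), t*exp(4*t)]
  [0, exp(4*t), 0]
  [0, 0, exp(4*t)]

Strategy: write M = P · J · P⁻¹ where J is a Jordan canonical form, so e^{tM} = P · e^{tJ} · P⁻¹, and e^{tJ} can be computed block-by-block.

M has Jordan form
J =
  [4, 1, 0]
  [0, 4, 0]
  [0, 0, 4]
(up to reordering of blocks).

Per-block formulas:
  For a 1×1 block at λ = 4: exp(t · [4]) = [e^(4t)].
  For a 2×2 Jordan block J_2(4): exp(t · J_2(4)) = e^(4t)·(I + t·N), where N is the 2×2 nilpotent shift.

After assembling e^{tJ} and conjugating by P, we get:

e^{tM} =
  [exp(4*t), t*exp(4*t), t*exp(4*t)]
  [0, exp(4*t), 0]
  [0, 0, exp(4*t)]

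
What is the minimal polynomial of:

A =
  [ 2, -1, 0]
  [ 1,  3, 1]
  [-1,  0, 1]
x^3 - 6*x^2 + 12*x - 8

The characteristic polynomial is χ_A(x) = (x - 2)^3, so the eigenvalues are known. The minimal polynomial is
  m_A(x) = Π_λ (x − λ)^{k_λ}
where k_λ is the size of the *largest* Jordan block for λ (equivalently, the smallest k with (A − λI)^k v = 0 for every generalised eigenvector v of λ).

  λ = 2: largest Jordan block has size 3, contributing (x − 2)^3

So m_A(x) = (x - 2)^3 = x^3 - 6*x^2 + 12*x - 8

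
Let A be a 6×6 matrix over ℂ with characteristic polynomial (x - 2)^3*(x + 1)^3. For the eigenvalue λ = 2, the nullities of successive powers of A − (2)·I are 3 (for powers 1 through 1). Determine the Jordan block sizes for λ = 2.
Block sizes for λ = 2: [1, 1, 1]

From the dimensions of kernels of powers, the number of Jordan blocks of size at least j is d_j − d_{j−1} where d_j = dim ker(N^j) (with d_0 = 0). Computing the differences gives [3].
The number of blocks of size exactly k is (#blocks of size ≥ k) − (#blocks of size ≥ k + 1), so the partition is: 3 block(s) of size 1.
In nonincreasing order the block sizes are [1, 1, 1].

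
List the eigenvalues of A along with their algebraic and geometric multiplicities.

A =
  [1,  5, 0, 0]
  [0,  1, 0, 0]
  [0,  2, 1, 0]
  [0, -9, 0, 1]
λ = 1: alg = 4, geom = 3

Step 1 — factor the characteristic polynomial to read off the algebraic multiplicities:
  χ_A(x) = (x - 1)^4

Step 2 — compute geometric multiplicities via the rank-nullity identity g(λ) = n − rank(A − λI):
  rank(A − (1)·I) = 1, so dim ker(A − (1)·I) = n − 1 = 3

Summary:
  λ = 1: algebraic multiplicity = 4, geometric multiplicity = 3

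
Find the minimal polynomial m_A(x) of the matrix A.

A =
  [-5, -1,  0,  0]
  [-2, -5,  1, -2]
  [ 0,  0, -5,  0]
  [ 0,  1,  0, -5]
x^3 + 15*x^2 + 75*x + 125

The characteristic polynomial is χ_A(x) = (x + 5)^4, so the eigenvalues are known. The minimal polynomial is
  m_A(x) = Π_λ (x − λ)^{k_λ}
where k_λ is the size of the *largest* Jordan block for λ (equivalently, the smallest k with (A − λI)^k v = 0 for every generalised eigenvector v of λ).

  λ = -5: largest Jordan block has size 3, contributing (x + 5)^3

So m_A(x) = (x + 5)^3 = x^3 + 15*x^2 + 75*x + 125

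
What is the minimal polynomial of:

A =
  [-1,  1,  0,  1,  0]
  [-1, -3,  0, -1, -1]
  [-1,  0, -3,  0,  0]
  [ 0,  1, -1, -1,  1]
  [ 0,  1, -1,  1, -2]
x^3 + 6*x^2 + 12*x + 8

The characteristic polynomial is χ_A(x) = (x + 2)^5, so the eigenvalues are known. The minimal polynomial is
  m_A(x) = Π_λ (x − λ)^{k_λ}
where k_λ is the size of the *largest* Jordan block for λ (equivalently, the smallest k with (A − λI)^k v = 0 for every generalised eigenvector v of λ).

  λ = -2: largest Jordan block has size 3, contributing (x + 2)^3

So m_A(x) = (x + 2)^3 = x^3 + 6*x^2 + 12*x + 8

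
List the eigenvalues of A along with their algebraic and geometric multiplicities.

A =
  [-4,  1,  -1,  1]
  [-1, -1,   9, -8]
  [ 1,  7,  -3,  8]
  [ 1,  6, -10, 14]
λ = -3: alg = 2, geom = 1; λ = 6: alg = 2, geom = 1

Step 1 — factor the characteristic polynomial to read off the algebraic multiplicities:
  χ_A(x) = (x - 6)^2*(x + 3)^2

Step 2 — compute geometric multiplicities via the rank-nullity identity g(λ) = n − rank(A − λI):
  rank(A − (-3)·I) = 3, so dim ker(A − (-3)·I) = n − 3 = 1
  rank(A − (6)·I) = 3, so dim ker(A − (6)·I) = n − 3 = 1

Summary:
  λ = -3: algebraic multiplicity = 2, geometric multiplicity = 1
  λ = 6: algebraic multiplicity = 2, geometric multiplicity = 1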